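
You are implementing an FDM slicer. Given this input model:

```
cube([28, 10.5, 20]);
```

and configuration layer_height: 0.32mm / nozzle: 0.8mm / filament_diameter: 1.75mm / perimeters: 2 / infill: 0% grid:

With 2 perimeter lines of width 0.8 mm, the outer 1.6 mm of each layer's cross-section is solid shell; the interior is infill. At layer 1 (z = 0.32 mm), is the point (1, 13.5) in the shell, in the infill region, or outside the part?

outside

At z = 0.32 mm: the cube is present — its section is the full 28×10.5 rectangle. Overall, the cross-section is a single solid region. The nearest boundary edge runs (28.00, 10.50)→(0.00, 10.50); distance from the point to it = 3.00 mm. The point is not inside any of the regions above, so it lies outside the cross-section (3.00 mm from the nearest boundary).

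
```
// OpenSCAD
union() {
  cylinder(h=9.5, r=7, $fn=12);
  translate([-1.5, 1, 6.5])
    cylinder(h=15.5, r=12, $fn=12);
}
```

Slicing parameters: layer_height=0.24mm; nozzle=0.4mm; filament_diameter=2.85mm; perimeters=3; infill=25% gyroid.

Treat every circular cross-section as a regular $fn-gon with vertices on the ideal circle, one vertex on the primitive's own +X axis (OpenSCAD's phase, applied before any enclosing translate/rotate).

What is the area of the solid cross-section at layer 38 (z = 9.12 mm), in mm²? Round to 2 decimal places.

At z = 9.12 mm: the r=7 cylinder contributes a regular 12-gon of circumradius 7 (area = (12/2)·7.000²·sin(360°/12) = 147.00 mm²); the r=12 cylinder at (-1.5, 1) contributes a regular 12-gon of circumradius 12 (area = (12/2)·12.000²·sin(360°/12) = 432.00 mm²); Combining (union): the r=7 cylinder lies entirely inside the r=12 cylinder at (-1.5, 1), so the union is just the r=12 cylinder at (-1.5, 1) — area = 432.00 mm². Overall, the cross-section is a single solid region. Net area = 432.00 mm².

432.00 mm²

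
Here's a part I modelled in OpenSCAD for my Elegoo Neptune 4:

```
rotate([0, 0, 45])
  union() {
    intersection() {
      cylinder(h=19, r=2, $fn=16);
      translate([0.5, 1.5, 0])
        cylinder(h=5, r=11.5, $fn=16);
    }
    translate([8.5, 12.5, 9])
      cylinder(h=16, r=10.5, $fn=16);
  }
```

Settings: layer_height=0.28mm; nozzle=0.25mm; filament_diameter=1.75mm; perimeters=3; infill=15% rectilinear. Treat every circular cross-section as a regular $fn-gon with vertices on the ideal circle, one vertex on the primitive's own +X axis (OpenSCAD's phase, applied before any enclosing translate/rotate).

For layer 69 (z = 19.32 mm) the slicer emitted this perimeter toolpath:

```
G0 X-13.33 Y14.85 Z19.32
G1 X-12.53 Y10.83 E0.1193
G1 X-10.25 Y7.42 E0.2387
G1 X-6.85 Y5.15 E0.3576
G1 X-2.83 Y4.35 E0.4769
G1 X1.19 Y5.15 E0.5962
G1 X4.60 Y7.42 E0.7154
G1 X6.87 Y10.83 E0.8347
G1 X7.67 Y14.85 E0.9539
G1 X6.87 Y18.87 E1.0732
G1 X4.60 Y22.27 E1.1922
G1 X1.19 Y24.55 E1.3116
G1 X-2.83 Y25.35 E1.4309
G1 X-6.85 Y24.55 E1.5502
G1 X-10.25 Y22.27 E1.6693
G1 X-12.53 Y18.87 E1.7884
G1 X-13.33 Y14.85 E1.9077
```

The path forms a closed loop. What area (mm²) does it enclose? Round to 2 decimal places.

337.54 mm²

Apply the shoelace formula to the sequence of (X, Y) vertices; enclosed area = 337.54 mm².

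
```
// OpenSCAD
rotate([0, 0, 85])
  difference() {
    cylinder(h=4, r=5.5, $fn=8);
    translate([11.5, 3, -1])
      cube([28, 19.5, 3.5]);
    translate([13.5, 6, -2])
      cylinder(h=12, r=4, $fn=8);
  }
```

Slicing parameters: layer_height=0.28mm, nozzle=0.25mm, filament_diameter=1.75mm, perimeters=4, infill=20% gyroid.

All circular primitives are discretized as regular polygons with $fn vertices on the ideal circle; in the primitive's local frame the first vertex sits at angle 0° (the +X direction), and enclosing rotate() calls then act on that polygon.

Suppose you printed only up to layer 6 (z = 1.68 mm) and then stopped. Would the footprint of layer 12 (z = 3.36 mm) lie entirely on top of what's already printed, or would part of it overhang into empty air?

Compare the two slices. At z = 1.68: the r=5.5 cylinder gives a regular 8-gon of circumradius 5.5 (constant along its height) (area = (8/2)·5.500²·sin(360°/8) = 85.56 mm²); the cube at (11.5, 3) is present — its section is the full 28×19.5 rectangle (area 546.00 mm²); the r=4 cylinder at (13.5, 6) gives a regular 8-gon of circumradius 4 (constant along its height) (area = (8/2)·4.000²·sin(360°/8) = 45.25 mm²); After the difference (first − rest): starting from the r=5.5 cylinder (85.56 mm²), the 28×19.5 cube at (11.5, 3) misses the remaining region (no effect); the r=4 cylinder at (13.5, 6) misses the remaining region (no effect) — area = 85.56 mm²; (rotated 85° about Z; rotation is an isometry so areas/perimeters/island counts are preserved). At z = 3.36: the r=5.5 cylinder gives a regular 8-gon of circumradius 5.5 (constant along its height) (area = (8/2)·5.500²·sin(360°/8) = 85.56 mm²); the cube at (11.5, 3) is not intersected at this z (z outside [-1, 2.5]); the cylinder at (13.5, 6): section is a regular 8-gon, circumradius r=4 (area = (8/2)·4.000²·sin(360°/8) = 45.25 mm²); After the difference (first − rest): starting from the r=5.5 cylinder (85.56 mm²), the r=4 cylinder at (13.5, 6) misses the remaining region (no effect) — area = 85.56 mm²; (rotated 85° about Z; rotation is an isometry so areas/perimeters/island counts are preserved). Checking containment: the cross-section at z = 3.36 is a subset of the cross-section at z = 1.68.

entirely on top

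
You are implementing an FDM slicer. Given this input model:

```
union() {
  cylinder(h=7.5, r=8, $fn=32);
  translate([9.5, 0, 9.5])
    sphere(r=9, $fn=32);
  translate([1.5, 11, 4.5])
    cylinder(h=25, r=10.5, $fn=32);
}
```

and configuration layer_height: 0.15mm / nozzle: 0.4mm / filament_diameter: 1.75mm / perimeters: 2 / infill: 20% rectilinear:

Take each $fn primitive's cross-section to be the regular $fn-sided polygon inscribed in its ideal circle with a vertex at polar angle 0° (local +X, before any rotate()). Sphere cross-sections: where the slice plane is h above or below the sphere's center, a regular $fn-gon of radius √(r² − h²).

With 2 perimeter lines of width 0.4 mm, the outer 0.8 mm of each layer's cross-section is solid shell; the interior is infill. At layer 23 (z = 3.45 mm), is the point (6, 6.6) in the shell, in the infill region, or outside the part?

At z = 3.45 mm: the r=8 cylinder gives a regular 32-gon of circumradius 8 (constant along its height); the sphere at (9.5, 0): section is a regular 32-gon, circumradius = √(r²−h²) = √(9²−6.05²) = 6.663; the cylinder at (1.5, 11) is absent (z outside [4.5, 29.5]); Merging all regions: the regions partially overlap (shared area 39.17 mm²), so overlapping operands fuse into one piece — 1 connected region. Overall, the cross-section is a single solid region. The nearest boundary edge runs (5.80, 5.54)→(6.95, 6.16); distance from the point to it = 0.84 mm. The point is not inside any of the regions above, so it lies outside the cross-section (0.84 mm from the nearest boundary).

outside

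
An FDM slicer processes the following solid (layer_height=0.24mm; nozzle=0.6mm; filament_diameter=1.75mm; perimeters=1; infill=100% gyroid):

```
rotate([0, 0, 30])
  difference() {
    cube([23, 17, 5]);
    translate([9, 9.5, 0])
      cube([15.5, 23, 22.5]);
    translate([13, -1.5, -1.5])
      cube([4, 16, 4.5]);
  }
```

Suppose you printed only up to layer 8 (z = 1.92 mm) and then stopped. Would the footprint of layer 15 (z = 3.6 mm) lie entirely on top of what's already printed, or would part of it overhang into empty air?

part overhangs

Compare the two slices. At z = 1.92: the cube (footprint 23×17) is included at this height (area 391.00 mm²); the 15.5×23 cube at (9, 9.5) contributes its full rectangle (area 356.50 mm²); the cube at (13, -1.5) (footprint 4×16) is included at this height (area 64.00 mm²); Subtracting the remaining from the first: starting from the 23×17 cube (391.00 mm²), the 15.5×23 cube at (9, 9.5) partially overlaps it — only the 105.00 mm² overlap (of its 356.50 mm²) is removed, clipping the outline; the 4×16 cube at (13, -1.5) partially overlaps it — only the 38.00 mm² overlap (of its 64.00 mm²) is removed, clipping the outline — area = 248.00 mm²; (rotated 30° about Z; rotation is an isometry so areas/perimeters/island counts are preserved). At z = 3.6: the cube is present — its section is the full 23×17 rectangle (area 391.00 mm²); the cube at (9, 9.5) (footprint 15.5×23) is included at this height (area 356.50 mm²); the cube at (13, -1.5) is absent (z outside [-1.5, 3]); Subtracting the remaining from the first: starting from the 23×17 cube (391.00 mm²), the 15.5×23 cube at (9, 9.5) partially overlaps it — only the 105.00 mm² overlap (of its 356.50 mm²) is removed, clipping the outline — area = 286.00 mm²; (whole slice rotated 30° about Z — lengths, areas and connectivity unchanged). Checking containment: at z = 3.6 the cross-section extends beyond the z = 1.92 cross-section by about 38.00 mm².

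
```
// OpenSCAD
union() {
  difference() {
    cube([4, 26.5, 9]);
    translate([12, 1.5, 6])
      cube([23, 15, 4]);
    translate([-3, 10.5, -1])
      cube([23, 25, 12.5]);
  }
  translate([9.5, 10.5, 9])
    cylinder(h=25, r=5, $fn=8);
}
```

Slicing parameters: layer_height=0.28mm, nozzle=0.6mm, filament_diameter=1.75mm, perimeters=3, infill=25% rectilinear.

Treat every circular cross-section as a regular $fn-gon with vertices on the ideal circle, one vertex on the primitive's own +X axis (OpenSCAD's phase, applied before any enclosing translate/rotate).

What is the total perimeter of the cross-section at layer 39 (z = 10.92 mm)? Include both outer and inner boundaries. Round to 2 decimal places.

30.61 mm

At z = 10.92 mm: the cube is not intersected at this z (z outside [0, 9]); the cube at (12, 1.5) is not intersected at this z (z outside [6, 10]); the cube at (-3, 10.5) is present — its section is the full 23×25 rectangle (perimeter 96.00 mm); Subtracting the remaining from the first: the first operand is absent here, so nothing remains; the cylinder at (9.5, 10.5): section is a regular 8-gon, circumradius r=5 (perimeter = 2·8·5.000·sin(180°/8) = 30.61 mm); Combining (union): only the r=5 cylinder at (9.5, 10.5) is present, so the union is just that shape — boundary = 30.61 mm. Overall, the cross-section is a single solid region. Total boundary length (outer) = 30.61 mm.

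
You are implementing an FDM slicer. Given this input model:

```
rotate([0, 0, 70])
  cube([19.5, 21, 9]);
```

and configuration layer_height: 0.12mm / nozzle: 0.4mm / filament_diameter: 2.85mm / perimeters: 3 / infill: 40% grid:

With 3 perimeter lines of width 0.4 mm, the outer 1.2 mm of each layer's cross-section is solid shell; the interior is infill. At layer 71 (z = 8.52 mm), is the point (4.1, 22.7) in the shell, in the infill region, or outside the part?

At z = 8.52 mm: the cube (footprint 19.5×21) is included at this height; (rotated 70° about Z; rotation is an isometry so areas/perimeters/island counts are preserved). Overall, the cross-section is a single solid region. Undo the 70° rotation: the query point maps to (22.733, 3.911) in the un-rotated model frame. The nearest boundary edge runs (19.50, 0.00)→(19.50, 21.00); distance from the point to it = 3.23 mm. The point is not inside any of the regions above, so it lies outside the cross-section (3.23 mm from the nearest boundary).

outside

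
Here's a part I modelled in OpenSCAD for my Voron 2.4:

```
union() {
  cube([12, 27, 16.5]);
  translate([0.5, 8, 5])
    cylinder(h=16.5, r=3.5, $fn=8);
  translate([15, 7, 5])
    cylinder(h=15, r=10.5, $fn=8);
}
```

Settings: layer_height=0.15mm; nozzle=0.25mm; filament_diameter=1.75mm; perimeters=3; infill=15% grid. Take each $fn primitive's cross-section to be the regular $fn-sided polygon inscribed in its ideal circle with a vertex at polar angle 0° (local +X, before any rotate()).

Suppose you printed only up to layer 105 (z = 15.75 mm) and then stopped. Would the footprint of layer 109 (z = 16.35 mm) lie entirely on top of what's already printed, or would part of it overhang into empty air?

entirely on top

Compare the two slices. At z = 15.75: the 12×27 cube contributes its full rectangle (area 324.00 mm²); the r=3.5 cylinder at (0.5, 8) gives a regular 8-gon of circumradius 3.5 (constant along its height) (area = (8/2)·3.500²·sin(360°/8) = 34.65 mm²); the cylinder at (15, 7): section is a regular 8-gon, circumradius r=10.5 (area = (8/2)·10.500²·sin(360°/8) = 311.83 mm²); Combining (union): the regions partially overlap — summed areas 670.48 mm² minus the doubly-counted overlap 111.39 mm² gives 559.09 mm² — area = 559.09 mm². At z = 16.35: the cube is present — its section is the full 12×27 rectangle (area 324.00 mm²); the r=3.5 cylinder at (0.5, 8) gives a regular 8-gon of circumradius 3.5 (constant along its height) (area = (8/2)·3.500²·sin(360°/8) = 34.65 mm²); the cylinder at (15, 7): section is a regular 8-gon, circumradius r=10.5 (area = (8/2)·10.500²·sin(360°/8) = 311.83 mm²); Merging all regions: the regions partially overlap — summed areas 670.48 mm² minus the doubly-counted overlap 111.39 mm² gives 559.09 mm² — area = 559.09 mm². Checking containment: the cross-section at z = 16.35 is a subset of the cross-section at z = 15.75.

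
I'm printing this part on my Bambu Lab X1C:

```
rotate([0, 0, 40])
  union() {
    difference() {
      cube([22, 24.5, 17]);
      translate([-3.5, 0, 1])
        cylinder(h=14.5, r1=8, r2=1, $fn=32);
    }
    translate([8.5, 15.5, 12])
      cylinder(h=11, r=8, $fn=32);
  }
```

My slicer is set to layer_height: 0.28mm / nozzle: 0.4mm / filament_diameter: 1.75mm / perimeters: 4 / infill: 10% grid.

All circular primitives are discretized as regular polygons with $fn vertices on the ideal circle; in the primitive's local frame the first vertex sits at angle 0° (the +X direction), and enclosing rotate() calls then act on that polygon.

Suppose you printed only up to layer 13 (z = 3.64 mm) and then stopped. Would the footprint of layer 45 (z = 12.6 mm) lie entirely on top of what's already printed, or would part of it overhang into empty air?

Compare the two slices. At z = 3.64: the cube (footprint 22×24.5) is included at this height (area 539.00 mm²); the cone at (-3.5, 0): at t=0.182 of its height the radius interpolates to r₁+(r₂−r₁)t = 6.726, giving a regular 32-gon of that circumradius (area = (32/2)·6.726²·sin(360°/32) = 141.19 mm²); Subtracting the remaining from the first: starting from the 22×24.5 cube (539.00 mm²), the cone at (-3.5, 0) partially overlaps it — only the 12.95 mm² overlap (of its 141.19 mm²) is removed, clipping the outline — area = 526.05 mm²; the cylinder at (8.5, 15.5) does not reach this height (z outside [12, 23]); Combining (union): only that combined region is present, so the union is just that shape — area = 526.05 mm²; (whole slice rotated 40° about Z — lengths, areas and connectivity unchanged). At z = 12.6: the cube (footprint 22×24.5) is included at this height (area 539.00 mm²); the cone at (-3.5, 0) contributes a regular 32-gon of circumradius 2.400 (interpolated between r1=8 and r2=1 at t=0.800) (area = (32/2)·2.400²·sin(360°/32) = 17.98 mm²); Subtracting the remaining from the first: starting from the 22×24.5 cube (539.00 mm²), the cone at (-3.5, 0) misses the remaining region (no effect) — area = 539.00 mm²; the r=8 cylinder at (8.5, 15.5) contributes a regular 32-gon of circumradius 8 (area = (32/2)·8.000²·sin(360°/32) = 199.77 mm²); Taking the union: the r=8 cylinder at (8.5, 15.5) lies entirely inside the result so far, so the union is just the result so far — area = 539.00 mm²; (rotated 40° about Z; rotation is an isometry so areas/perimeters/island counts are preserved). Checking containment: at z = 12.6 the cross-section extends beyond the z = 3.64 cross-section by about 12.95 mm².

part overhangs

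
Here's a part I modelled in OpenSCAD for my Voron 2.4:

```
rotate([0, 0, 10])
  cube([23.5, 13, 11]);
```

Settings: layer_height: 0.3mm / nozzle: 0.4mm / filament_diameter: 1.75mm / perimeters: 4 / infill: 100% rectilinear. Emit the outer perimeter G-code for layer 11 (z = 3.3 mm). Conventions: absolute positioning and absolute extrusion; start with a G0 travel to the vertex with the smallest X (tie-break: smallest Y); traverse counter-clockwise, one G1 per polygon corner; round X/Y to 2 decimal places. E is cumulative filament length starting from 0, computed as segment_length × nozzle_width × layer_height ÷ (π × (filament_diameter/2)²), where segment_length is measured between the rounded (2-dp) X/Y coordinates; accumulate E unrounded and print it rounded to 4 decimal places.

G0 X-2.26 Y12.80 Z3.30
G1 X0.00 Y0.00 E0.6485
G1 X23.14 Y4.08 E1.8207
G1 X20.89 Y16.88 E2.4691
G1 X-2.26 Y12.80 E3.6419

At z = 3.3 mm: the cube (footprint 23.5×13) is included at this height; (rotated 10° about Z; rotation is an isometry so areas/perimeters/island counts are preserved). The outline is a single polygon with 4 vertices. Extrusion per mm of travel: 0.4 × 0.3 / (π × 0.875²) = 0.049890. Accumulating E over each segment gives final E = 3.6419.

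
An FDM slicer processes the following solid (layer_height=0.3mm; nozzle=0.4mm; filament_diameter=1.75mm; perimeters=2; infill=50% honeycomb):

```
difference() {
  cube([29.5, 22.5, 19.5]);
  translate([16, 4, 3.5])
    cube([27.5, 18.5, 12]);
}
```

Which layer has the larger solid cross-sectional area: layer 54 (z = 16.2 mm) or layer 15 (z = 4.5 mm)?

Layer 54 (z = 16.2): the cube is present — its section is the full 29.5×22.5 rectangle (area 663.75 mm²); the cube at (16, 4) is absent (z outside [3.5, 15.5]); Taking the first minus the rest: none of the subtracted shapes is present at this height, so the 29.5×22.5 cube is unchanged — area = 663.75 mm². So its area = 663.75 mm². Layer 15 (z = 4.5): the cube is present — its section is the full 29.5×22.5 rectangle (area 663.75 mm²); the 27.5×18.5 cube at (16, 4) contributes its full rectangle (area 508.75 mm²); After the difference (first − rest): starting from the 29.5×22.5 cube (663.75 mm²), the 27.5×18.5 cube at (16, 4) partially overlaps it — only the 249.75 mm² overlap (of its 508.75 mm²) is removed, clipping the outline — area = 414.00 mm². So its area = 414.00 mm². Layer 54 is larger (663.75 vs 414.00 mm²).

layer 54 (z = 16.2 mm)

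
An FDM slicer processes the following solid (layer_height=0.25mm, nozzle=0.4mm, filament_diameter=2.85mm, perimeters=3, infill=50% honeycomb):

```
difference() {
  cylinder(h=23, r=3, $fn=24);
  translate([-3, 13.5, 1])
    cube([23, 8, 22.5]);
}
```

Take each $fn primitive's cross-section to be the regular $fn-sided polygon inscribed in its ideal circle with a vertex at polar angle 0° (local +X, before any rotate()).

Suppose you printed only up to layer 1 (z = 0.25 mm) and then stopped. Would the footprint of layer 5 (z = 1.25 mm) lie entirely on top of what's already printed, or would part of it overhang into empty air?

entirely on top

Compare the two slices. At z = 0.25: the cylinder: section is a regular 24-gon, circumradius r=3 (area = (24/2)·3.000²·sin(360°/24) = 27.95 mm²); the cube at (-3, 13.5) is absent (z outside [1, 23.5]); Taking the first minus the rest: none of the subtracted shapes is present at this height, so the r=3 cylinder is unchanged — area = 27.95 mm². At z = 1.25: the r=3 cylinder gives a regular 24-gon of circumradius 3 (constant along its height) (area = (24/2)·3.000²·sin(360°/24) = 27.95 mm²); the cube at (-3, 13.5) is present — its section is the full 23×8 rectangle (area 184.00 mm²); Subtracting the remaining from the first: starting from the r=3 cylinder (27.95 mm²), the 23×8 cube at (-3, 13.5) misses the remaining region (no effect) — area = 27.95 mm². Checking containment: the cross-section at z = 1.25 is a subset of the cross-section at z = 0.25.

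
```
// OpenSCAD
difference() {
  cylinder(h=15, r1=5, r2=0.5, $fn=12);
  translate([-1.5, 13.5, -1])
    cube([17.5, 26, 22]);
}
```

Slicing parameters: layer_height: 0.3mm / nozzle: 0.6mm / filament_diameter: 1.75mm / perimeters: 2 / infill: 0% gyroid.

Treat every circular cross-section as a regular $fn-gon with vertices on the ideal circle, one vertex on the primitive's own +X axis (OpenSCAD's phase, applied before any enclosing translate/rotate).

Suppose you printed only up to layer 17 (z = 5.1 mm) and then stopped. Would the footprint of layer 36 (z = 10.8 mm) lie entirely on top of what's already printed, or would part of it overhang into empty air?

Compare the two slices. At z = 5.1: the cone (r1=5→r2=0.5) has section circumradius 3.470 here — a regular 12-gon (area = (12/2)·3.470²·sin(360°/12) = 36.12 mm²); the cube at (-1.5, 13.5) (footprint 17.5×26) is included at this height (area 455.00 mm²); After the difference (first − rest): starting from the cone (36.12 mm²), the 17.5×26 cube at (-1.5, 13.5) misses the remaining region (no effect) — area = 36.12 mm². At z = 10.8: the cone: at t=0.720 of its height the radius interpolates to r₁+(r₂−r₁)t = 1.760, giving a regular 12-gon of that circumradius (area = (12/2)·1.760²·sin(360°/12) = 9.29 mm²); the 17.5×26 cube at (-1.5, 13.5) contributes its full rectangle (area 455.00 mm²); After the difference (first − rest): starting from the cone (9.29 mm²), the 17.5×26 cube at (-1.5, 13.5) misses the remaining region (no effect) — area = 9.29 mm². Checking containment: the cross-section at z = 10.8 is a subset of the cross-section at z = 5.1.

entirely on top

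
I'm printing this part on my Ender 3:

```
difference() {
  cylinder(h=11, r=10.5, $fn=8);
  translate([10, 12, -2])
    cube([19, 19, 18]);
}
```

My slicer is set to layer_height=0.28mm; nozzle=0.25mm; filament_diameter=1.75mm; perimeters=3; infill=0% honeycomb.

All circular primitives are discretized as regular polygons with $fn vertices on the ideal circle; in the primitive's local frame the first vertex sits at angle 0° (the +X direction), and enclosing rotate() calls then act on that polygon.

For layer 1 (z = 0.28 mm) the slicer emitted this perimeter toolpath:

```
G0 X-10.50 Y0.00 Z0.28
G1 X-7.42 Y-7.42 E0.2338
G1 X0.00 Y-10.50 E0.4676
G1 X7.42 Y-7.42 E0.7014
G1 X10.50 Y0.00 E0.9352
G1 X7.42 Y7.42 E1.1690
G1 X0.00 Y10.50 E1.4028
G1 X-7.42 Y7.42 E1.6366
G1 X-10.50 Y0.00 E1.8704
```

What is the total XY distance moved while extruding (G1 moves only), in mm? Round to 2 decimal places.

Sum the Euclidean lengths of each G1 segment: total = 64.27 mm.

64.27 mm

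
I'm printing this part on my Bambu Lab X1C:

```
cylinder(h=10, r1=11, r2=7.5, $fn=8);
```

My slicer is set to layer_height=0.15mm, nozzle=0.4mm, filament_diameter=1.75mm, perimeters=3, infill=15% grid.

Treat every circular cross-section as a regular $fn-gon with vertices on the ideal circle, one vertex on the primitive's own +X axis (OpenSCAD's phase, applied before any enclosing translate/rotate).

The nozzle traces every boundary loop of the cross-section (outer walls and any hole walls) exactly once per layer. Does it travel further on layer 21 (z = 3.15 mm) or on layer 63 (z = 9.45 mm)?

layer 21 (z = 3.15 mm)

Layer 21 (z = 3.15): the cone (r1=11→r2=7.5) has section circumradius 9.898 here — a regular 8-gon (perimeter = 2·8·9.898·sin(180°/8) = 60.60 mm). So its perimeter = 60.60 mm. Layer 63 (z = 9.45): the cone: at t=0.945 of its height the radius interpolates to r₁+(r₂−r₁)t = 7.693, giving a regular 8-gon of that circumradius (perimeter = 2·8·7.693·sin(180°/8) = 47.10 mm). So its perimeter = 47.10 mm. Layer 21 is larger (60.60 vs 47.10 mm).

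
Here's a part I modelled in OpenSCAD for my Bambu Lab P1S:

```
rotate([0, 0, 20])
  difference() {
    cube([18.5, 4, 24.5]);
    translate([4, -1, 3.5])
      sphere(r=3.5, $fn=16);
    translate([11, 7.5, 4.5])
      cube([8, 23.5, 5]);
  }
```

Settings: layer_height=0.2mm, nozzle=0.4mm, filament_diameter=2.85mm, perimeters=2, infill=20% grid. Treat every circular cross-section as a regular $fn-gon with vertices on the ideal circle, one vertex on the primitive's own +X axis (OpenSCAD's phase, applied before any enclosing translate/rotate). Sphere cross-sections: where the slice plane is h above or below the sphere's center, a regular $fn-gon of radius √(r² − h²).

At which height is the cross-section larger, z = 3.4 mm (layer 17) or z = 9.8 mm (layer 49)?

layer 49 (z = 9.8 mm)

Layer 17 (z = 3.4): the cube is present — its section is the full 18.5×4 rectangle (area 74.00 mm²); the r=3.5 sphere at (4, -1) contributes a regular 16-gon of circumradius √(3.5²−0.1²) = 3.499 (area = (16/2)·3.499²·sin(360°/16) = 37.47 mm²); the cube at (11, 7.5) is absent (z outside [4.5, 9.5]); Taking the first minus the rest: starting from the 18.5×4 cube (74.00 mm²), the r=3.5 sphere at (4, -1) partially overlaps it — only the 11.94 mm² overlap (of its 37.47 mm²) is removed, clipping the outline — area = 62.06 mm²; (whole slice rotated 20° about Z — lengths, areas and connectivity unchanged). So its area = 62.06 mm². Layer 49 (z = 9.8): the cube is present — its section is the full 18.5×4 rectangle (area 74.00 mm²); the sphere at (4, -1) is not intersected at this z (|z−center|=6.300 > r=3.5); the cube at (11, 7.5) is absent (z outside [4.5, 9.5]); Taking the first minus the rest: none of the subtracted shapes is present at this height, so the 18.5×4 cube is unchanged — area = 74.00 mm²; (whole slice rotated 20° about Z — lengths, areas and connectivity unchanged). So its area = 74.00 mm². Layer 49 is larger (74.00 vs 62.06 mm²).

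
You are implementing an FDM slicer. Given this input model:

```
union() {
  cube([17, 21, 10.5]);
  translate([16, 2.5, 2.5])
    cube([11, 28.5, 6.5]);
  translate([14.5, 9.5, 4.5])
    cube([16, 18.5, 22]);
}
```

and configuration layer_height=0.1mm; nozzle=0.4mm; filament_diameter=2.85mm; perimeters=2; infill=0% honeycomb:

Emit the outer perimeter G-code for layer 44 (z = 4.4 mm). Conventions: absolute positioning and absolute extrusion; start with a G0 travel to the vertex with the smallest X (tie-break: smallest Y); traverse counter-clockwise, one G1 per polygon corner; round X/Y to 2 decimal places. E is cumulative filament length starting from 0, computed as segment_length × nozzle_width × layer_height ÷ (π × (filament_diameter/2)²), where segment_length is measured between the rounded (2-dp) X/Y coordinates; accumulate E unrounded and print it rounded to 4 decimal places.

G0 X0.00 Y0.00 Z4.40
G1 X17.00 Y0.00 E0.1066
G1 X17.00 Y2.50 E0.1223
G1 X27.00 Y2.50 E0.1850
G1 X27.00 Y31.00 E0.3637
G1 X16.00 Y31.00 E0.4326
G1 X16.00 Y21.00 E0.4953
G1 X0.00 Y21.00 E0.5957
G1 X0.00 Y0.00 E0.7273

At z = 4.4 mm: the 17×21 cube contributes its full rectangle; the 11×28.5 cube at (16, 2.5) contributes its full rectangle; the cube at (14.5, 9.5) does not reach this height (z outside [4.5, 26.5]); Combining (union): the regions partially overlap (shared area 18.50 mm²), so overlapping operands fuse into one piece — 1 connected region. The outline is a single polygon with 8 vertices. Extrusion per mm of travel: 0.4 × 0.1 / (π × 1.425²) = 0.006270. Accumulating E over each segment gives final E = 0.7273.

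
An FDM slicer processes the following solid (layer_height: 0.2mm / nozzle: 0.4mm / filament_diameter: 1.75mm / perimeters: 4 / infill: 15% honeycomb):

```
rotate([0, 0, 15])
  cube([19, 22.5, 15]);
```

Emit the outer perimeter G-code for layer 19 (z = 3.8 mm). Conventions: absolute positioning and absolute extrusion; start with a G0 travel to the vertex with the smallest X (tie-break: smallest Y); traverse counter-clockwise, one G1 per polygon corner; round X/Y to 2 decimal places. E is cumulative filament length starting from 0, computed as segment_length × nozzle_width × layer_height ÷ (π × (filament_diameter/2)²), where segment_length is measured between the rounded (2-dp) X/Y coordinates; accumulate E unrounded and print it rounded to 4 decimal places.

G0 X-5.82 Y21.73 Z3.80
G1 X0.00 Y0.00 E0.7482
G1 X18.35 Y4.92 E1.3801
G1 X12.53 Y26.65 E2.1283
G1 X-5.82 Y21.73 E2.7602

At z = 3.8 mm: the cube is present — its section is the full 19×22.5 rectangle; (rotated 15° about Z; rotation is an isometry so areas/perimeters/island counts are preserved). The outline is a single polygon with 4 vertices. Extrusion per mm of travel: 0.4 × 0.2 / (π × 0.875²) = 0.033260. Accumulating E over each segment gives final E = 2.7602.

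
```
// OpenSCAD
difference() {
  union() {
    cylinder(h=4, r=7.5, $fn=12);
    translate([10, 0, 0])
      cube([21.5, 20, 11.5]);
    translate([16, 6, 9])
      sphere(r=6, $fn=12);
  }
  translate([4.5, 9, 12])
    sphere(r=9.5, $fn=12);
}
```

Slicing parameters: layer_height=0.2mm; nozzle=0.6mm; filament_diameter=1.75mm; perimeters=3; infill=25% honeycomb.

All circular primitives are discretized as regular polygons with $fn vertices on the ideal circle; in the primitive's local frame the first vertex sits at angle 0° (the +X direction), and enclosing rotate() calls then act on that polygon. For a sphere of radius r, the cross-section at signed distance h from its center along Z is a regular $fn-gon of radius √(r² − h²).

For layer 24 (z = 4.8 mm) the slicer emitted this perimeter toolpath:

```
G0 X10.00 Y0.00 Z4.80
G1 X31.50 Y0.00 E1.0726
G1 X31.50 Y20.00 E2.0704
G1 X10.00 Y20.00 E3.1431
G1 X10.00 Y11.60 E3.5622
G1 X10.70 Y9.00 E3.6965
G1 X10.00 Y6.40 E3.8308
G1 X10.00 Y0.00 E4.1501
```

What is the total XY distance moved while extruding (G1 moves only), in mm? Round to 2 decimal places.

83.19 mm

Sum the Euclidean lengths of each G1 segment: total = 83.19 mm.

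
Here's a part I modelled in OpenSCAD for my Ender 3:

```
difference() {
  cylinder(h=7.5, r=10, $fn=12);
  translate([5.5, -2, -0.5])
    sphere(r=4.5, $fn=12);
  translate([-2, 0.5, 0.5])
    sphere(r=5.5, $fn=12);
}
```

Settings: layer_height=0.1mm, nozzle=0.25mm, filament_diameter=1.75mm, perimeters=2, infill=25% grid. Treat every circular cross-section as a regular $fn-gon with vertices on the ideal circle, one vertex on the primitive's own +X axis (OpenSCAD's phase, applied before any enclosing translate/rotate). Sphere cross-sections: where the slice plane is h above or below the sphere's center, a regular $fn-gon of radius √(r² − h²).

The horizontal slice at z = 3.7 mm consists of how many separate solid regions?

1

At z = 3.7 mm: the r=10 cylinder gives a regular 12-gon of circumradius 10 (constant along its height); the sphere at (5.5, -2): section is a regular 12-gon, circumradius = √(r²−h²) = √(4.5²−4.2²) = 1.616; the sphere at (-2, 0.5): section is a regular 12-gon, circumradius = √(r²−h²) = √(5.5²−3.2²) = 4.473; Subtracting the remaining from the first: starting from the r=10 cylinder, the r=4.5 sphere at (5.5, -2) lies wholly inside it (removes its full 7.83 mm² and its 10.04 mm outline becomes a hole wall); the r=5.5 sphere at (-2, 0.5) lies wholly inside it (removes its full 60.03 mm² and its 27.79 mm outline becomes a hole wall) — 1 connected region with 2 holes. The result has 1 disconnected region.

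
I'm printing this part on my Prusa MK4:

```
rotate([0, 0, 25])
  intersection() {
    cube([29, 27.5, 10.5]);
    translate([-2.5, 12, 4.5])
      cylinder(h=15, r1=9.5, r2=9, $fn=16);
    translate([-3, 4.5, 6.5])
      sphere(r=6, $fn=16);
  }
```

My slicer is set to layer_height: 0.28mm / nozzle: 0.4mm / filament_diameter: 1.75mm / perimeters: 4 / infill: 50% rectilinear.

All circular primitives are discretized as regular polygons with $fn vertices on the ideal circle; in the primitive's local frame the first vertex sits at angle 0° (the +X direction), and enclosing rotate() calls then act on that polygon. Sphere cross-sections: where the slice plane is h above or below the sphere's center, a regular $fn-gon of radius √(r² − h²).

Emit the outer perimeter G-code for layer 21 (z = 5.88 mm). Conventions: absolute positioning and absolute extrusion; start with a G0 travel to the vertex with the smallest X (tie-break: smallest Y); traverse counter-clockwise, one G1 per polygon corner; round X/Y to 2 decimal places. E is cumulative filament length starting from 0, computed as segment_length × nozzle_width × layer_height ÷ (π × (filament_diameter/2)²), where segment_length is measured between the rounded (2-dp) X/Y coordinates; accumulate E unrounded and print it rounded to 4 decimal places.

At z = 5.88 mm: the cube is present — its section is the full 29×27.5 rectangle; the cone at (-2.5, 12) (r1=9.5→r2=9) has section circumradius 9.454 here — a regular 16-gon; the sphere at (-3, 4.5): section is a regular 16-gon, circumradius = √(r²−h²) = √(6²−0.62²) = 5.968; Keeping only the common overlap: the cone at (-2.5, 12) partially overlaps the 29×27.5 cube; clipping to the common part keeps 90.79 mm²; the r=6 sphere at (-3, 4.5) partially overlaps the running intersection; clipping to the common part keeps 13.02 mm² — 1 connected region; (whole slice rotated 25° about Z — lengths, areas and connectivity unchanged). The outline is a single polygon with 6 vertices. Extrusion per mm of travel: 0.4 × 0.28 / (π × 0.875²) = 0.046564. Accumulating E over each segment gives final E = 0.7440.

G0 X-4.03 Y8.64 Z5.88
G1 X-1.29 Y2.76 E0.3021
G1 X-0.37 Y3.43 E0.3551
G1 X0.79 Y5.33 E0.4587
G1 X-0.59 Y7.21 E0.5673
G1 X-2.58 Y8.42 E0.6758
G1 X-4.03 Y8.64 E0.7440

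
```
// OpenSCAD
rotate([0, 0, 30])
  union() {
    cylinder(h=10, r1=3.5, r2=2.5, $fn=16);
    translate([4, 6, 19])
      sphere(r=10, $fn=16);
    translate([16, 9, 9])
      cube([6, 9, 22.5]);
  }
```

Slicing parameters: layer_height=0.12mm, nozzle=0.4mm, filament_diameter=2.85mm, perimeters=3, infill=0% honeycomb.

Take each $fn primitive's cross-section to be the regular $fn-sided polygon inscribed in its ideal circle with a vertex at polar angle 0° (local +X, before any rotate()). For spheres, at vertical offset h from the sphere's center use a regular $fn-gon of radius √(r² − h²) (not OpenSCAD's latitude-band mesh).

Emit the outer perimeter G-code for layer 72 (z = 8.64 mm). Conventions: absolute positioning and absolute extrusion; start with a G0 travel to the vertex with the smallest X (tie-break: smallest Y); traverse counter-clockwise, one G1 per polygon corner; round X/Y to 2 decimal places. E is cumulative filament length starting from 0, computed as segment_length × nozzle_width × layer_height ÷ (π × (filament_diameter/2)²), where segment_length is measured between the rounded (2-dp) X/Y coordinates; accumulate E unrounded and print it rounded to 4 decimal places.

At z = 8.64 mm: the cone (r1=3.5→r2=2.5) has section circumradius 2.636 here — a regular 16-gon; the sphere at (4, 6) does not reach this height (|z−center|=10.360 > r=10); the cube at (16, 9) does not reach this height (z outside [9, 31.5]); Taking the union: only the cone is present, so the union is just that shape — 1 connected region; (whole slice rotated 30° about Z — lengths, areas and connectivity unchanged). The outline is a single polygon with 16 vertices. Extrusion per mm of travel: 0.4 × 0.12 / (π × 1.425²) = 0.007524. Accumulating E over each segment gives final E = 0.1237.

G0 X-2.61 Y-0.34 Z8.64
G1 X-2.28 Y-1.32 E0.0078
G1 X-1.60 Y-2.09 E0.0155
G1 X-0.68 Y-2.55 E0.0232
G1 X0.34 Y-2.61 E0.0309
G1 X1.32 Y-2.28 E0.0387
G1 X2.09 Y-1.60 E0.0464
G1 X2.55 Y-0.68 E0.0542
G1 X2.61 Y0.34 E0.0619
G1 X2.28 Y1.32 E0.0697
G1 X1.60 Y2.09 E0.0774
G1 X0.68 Y2.55 E0.0851
G1 X-0.34 Y2.61 E0.0928
G1 X-1.32 Y2.28 E0.1006
G1 X-2.09 Y1.60 E0.1083
G1 X-2.55 Y0.68 E0.1161
G1 X-2.61 Y-0.34 E0.1237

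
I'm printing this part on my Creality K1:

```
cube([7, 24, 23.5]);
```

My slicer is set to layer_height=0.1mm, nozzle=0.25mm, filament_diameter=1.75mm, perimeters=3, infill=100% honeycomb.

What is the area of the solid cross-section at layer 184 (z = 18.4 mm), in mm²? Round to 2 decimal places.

168.00 mm²

At z = 18.4 mm: the cube (footprint 7×24) is included at this height (area 168.00 mm²). Overall, the cross-section is a single solid region. Net area = 168.00 mm².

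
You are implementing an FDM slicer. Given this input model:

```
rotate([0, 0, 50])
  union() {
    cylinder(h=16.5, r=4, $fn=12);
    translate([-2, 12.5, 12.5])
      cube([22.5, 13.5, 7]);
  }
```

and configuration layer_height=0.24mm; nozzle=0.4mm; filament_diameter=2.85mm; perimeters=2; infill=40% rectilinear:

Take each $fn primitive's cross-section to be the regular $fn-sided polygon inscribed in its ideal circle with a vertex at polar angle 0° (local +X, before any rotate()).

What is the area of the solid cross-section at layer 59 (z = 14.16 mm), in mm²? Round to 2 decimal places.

At z = 14.16 mm: the r=4 cylinder contributes a regular 12-gon of circumradius 4 (area = (12/2)·4.000²·sin(360°/12) = 48.00 mm²); the 22.5×13.5 cube at (-2, 12.5) contributes its full rectangle (area 303.75 mm²); Taking the union: the 2 present regions are separate (no shared area or edge), so areas and boundary lengths simply add and each stays a separate island — area = 351.75 mm²; (whole slice rotated 50° about Z — lengths, areas and connectivity unchanged). Overall, the cross-section has 2 separate islands. Net area = 351.75 mm².

351.75 mm²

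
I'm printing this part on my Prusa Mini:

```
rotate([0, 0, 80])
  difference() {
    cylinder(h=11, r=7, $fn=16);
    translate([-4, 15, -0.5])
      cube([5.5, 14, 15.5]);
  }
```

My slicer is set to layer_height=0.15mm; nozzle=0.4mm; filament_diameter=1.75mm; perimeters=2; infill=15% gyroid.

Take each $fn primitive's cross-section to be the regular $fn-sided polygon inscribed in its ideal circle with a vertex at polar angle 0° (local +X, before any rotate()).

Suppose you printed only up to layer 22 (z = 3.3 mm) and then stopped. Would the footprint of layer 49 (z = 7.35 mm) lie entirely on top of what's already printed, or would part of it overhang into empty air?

Compare the two slices. At z = 3.3: the r=7 cylinder gives a regular 16-gon of circumradius 7 (constant along its height) (area = (16/2)·7.000²·sin(360°/16) = 150.01 mm²); the cube at (-4, 15) is present — its section is the full 5.5×14 rectangle (area 77.00 mm²); After the difference (first − rest): starting from the r=7 cylinder (150.01 mm²), the 5.5×14 cube at (-4, 15) misses the remaining region (no effect) — area = 150.01 mm²; (rotated 80° about Z; rotation is an isometry so areas/perimeters/island counts are preserved). At z = 7.35: the r=7 cylinder contributes a regular 16-gon of circumradius 7 (area = (16/2)·7.000²·sin(360°/16) = 150.01 mm²); the 5.5×14 cube at (-4, 15) contributes its full rectangle (area 77.00 mm²); Taking the first minus the rest: starting from the r=7 cylinder (150.01 mm²), the 5.5×14 cube at (-4, 15) misses the remaining region (no effect) — area = 150.01 mm²; (rotated 80° about Z; rotation is an isometry so areas/perimeters/island counts are preserved). Checking containment: the cross-section at z = 7.35 is a subset of the cross-section at z = 3.3.

entirely on top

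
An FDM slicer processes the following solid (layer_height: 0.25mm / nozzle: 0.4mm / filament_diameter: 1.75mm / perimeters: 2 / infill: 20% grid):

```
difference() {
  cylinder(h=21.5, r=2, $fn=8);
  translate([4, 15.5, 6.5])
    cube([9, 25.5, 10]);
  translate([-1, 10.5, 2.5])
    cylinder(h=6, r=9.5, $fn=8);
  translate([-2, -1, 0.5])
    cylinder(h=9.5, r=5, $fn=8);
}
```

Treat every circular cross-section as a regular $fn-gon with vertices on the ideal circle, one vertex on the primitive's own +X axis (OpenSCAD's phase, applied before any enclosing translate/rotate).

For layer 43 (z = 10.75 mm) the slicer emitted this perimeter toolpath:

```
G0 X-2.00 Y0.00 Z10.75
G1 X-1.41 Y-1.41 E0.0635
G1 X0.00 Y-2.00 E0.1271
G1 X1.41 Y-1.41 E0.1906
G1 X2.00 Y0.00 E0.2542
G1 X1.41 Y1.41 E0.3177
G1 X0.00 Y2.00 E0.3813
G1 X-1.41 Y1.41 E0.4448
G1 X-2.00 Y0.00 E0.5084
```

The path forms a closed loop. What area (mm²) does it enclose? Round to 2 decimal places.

Apply the shoelace formula to the sequence of (X, Y) vertices; enclosed area = 11.28 mm².

11.28 mm²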